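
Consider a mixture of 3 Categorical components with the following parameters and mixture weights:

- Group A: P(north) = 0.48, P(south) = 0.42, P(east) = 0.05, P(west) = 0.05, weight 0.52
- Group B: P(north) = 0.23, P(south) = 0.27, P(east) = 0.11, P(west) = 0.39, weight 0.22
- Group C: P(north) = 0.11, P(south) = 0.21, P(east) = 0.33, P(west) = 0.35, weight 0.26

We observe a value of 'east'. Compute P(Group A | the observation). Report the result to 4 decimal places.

0.1912

The responsibility of component k is w_k f_k(x) divided by Σ_j w_j f_j(x).
Component likelihoods at x = 'east':
  p_A = P(east | comp) = 0.05
  p_B = P(east | comp) = 0.11
  p_C = P(east | comp) = 0.33
Multiply by the mixture weights:
  w_A·p_A = 0.52 × 0.05 = 0.026
  w_B·p_B = 0.22 × 0.11 = 0.0242
  w_C·p_C = 0.26 × 0.33 = 0.0858
Denominator: 0.026 + 0.0242 + 0.0858 = 0.136
Responsibility of Group A: 0.026 / 0.136 ≈ 0.1912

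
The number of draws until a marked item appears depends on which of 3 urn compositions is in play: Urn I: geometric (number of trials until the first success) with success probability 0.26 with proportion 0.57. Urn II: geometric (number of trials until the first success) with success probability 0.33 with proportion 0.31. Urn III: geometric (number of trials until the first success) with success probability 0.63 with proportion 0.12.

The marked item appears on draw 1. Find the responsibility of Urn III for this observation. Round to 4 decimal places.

Posterior ∝ prior × likelihood, so P(k | x) ∝ π_k f_k(x); normalise over all components.
Geometric probabilities:
  f_I = 0.26·(1−0.26)^0 = 0.26·1 = 0.26
  f_II = 0.33·(1−0.33)^0 = 0.33·1 = 0.33
  f_III = 0.63·(1−0.63)^0 = 0.63·1 = 0.63
Unnormalised posteriors:
  π_I·f_I = 0.57 × 0.26 = 0.1482
  π_II·f_II = 0.31 × 0.33 = 0.1023
  π_III·f_III = 0.12 × 0.63 = 0.0756
Sum: 0.1482 + 0.1023 + 0.0756 = 0.3261
So the posterior for Urn III is 0.0756 / 0.3261 ≈ 0.2318.

0.2318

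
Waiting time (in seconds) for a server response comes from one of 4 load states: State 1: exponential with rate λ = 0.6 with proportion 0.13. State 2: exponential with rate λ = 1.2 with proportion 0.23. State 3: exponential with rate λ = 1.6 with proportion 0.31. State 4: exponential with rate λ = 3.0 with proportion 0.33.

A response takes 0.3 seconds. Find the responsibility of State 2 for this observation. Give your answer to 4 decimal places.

By Bayes' theorem, P(k | x) = π_k f_k(x) / Σ_j π_j f_j(x).
Evaluate each component's likelihood at the observed value:
  L_1 = 0.6·e^(−0.6·0.3) = 0.6·e^(−0.1800) = 0.501162
  L_2 = 1.2·e^(−1.2·0.3) = 1.2·e^(−0.3600) = 0.837212
  L_3 = 1.6·e^(−1.6·0.3) = 1.6·e^(−0.4800) = 0.990053
  L_4 = 3.0·e^(−3.0·0.3) = 3.0·e^(−0.9000) = 1.21971
Prior × likelihood for each component:
  π_1·L_1 = 0.13 × 0.501162 = 0.0651511
  π_2·L_2 = 0.23 × 0.837212 = 0.192559
  π_3·L_3 = 0.31 × 0.990053 = 0.306917
  π_4·L_4 = 0.33 × 1.21971 = 0.402504
Evidence: 0.0651511 + 0.192559 + 0.306917 + 0.402504 = 0.96713
So the posterior for State 2 is 0.192559 / 0.96713 ≈ 0.1991.

0.1991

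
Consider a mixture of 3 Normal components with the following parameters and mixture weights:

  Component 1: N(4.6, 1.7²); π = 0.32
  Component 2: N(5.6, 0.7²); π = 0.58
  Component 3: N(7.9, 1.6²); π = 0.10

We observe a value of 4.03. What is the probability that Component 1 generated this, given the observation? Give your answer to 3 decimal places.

0.717

P(component k | x) = π_k·f_k(x) / marginal(x), where marginal(x) = Σ_j π_j·f_j(x).
Evaluate each component's likelihood at the observed value:
  f_1 = 0.221845
  f_2 = 0.0460758
  f_3 = 0.0133783
Multiply by the mixture weights:
  π_1·f_1 = 0.32 × 0.221845 = 0.0709903
  π_2·f_2 = 0.58 × 0.0460758 = 0.026724
  π_3·f_3 = 0.10 × 0.0133783 = 0.00133783
Evidence: 0.0709903 + 0.026724 + 0.00133783 = 0.0990521
P(Component 1 | data) = 0.0709903 / 0.0990521 ≈ 0.717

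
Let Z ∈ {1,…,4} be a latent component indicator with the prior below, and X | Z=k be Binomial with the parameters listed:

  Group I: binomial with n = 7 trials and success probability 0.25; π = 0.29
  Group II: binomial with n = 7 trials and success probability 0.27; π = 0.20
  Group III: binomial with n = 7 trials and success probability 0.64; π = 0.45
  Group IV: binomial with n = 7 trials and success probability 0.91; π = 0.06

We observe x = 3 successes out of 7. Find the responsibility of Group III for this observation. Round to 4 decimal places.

Apply Bayes' rule: the posterior for each component is proportional to its prior times its likelihood at x.
Component likelihoods at x = 3 successes out of 7:
  f_I = 0.173035
  f_II = 0.195637
  f_III = 0.154105
  f_IV = 0.00173046
Multiply by the mixture weights:
  P(Z=I)·f_I = 0.29 × 0.173035 = 0.0501801
  P(Z=II)·f_II = 0.20 × 0.195637 = 0.0391274
  P(Z=III)·f_III = 0.45 × 0.154105 = 0.0693474
  P(Z=IV)·f_IV = 0.06 × 0.00173046 = 0.000103828
Normaliser: 0.0501801 + 0.0391274 + 0.0693474 + 0.000103828 = 0.158759
P(Group III | 3 successes out of 7) ≈ 0.4368

0.4368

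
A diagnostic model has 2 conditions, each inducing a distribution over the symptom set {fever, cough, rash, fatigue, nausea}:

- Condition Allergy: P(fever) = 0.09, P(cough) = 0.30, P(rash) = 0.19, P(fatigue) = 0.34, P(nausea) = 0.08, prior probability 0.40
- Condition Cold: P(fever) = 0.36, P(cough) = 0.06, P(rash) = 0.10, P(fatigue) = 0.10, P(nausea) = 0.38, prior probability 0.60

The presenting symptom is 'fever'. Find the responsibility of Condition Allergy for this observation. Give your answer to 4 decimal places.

0.1429

Posterior ∝ prior × likelihood, so P(k | x) ∝ P(Z=k) f_k(x); normalise over all components.
Evaluate each component's likelihood at the observed value:
  p_Allergy = P(fever | comp) = 0.09
  p_Cold = P(fever | comp) = 0.36
Unnormalised posteriors:
  P(Z=Allergy)·p_Allergy = 0.40 × 0.09 = 0.036
  P(Z=Cold)·p_Cold = 0.60 × 0.36 = 0.216
Marginal: 0.036 + 0.216 = 0.252
Responsibility of Condition Allergy: 0.036 / 0.252 ≈ 0.1429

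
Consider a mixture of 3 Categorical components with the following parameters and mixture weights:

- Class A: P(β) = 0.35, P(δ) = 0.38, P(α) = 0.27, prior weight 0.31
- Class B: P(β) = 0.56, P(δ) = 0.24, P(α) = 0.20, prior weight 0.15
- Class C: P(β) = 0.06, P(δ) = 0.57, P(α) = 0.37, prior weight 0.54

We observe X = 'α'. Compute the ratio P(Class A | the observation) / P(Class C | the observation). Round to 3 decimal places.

Since P(k|x) ∝ π_k f_k(x), the posterior odds are π_i f_i(x) / (π_j f_j(x)).
Component likelihoods at x = 'α':
  f_A = P(α | comp) = 0.27
  f_B = P(α | comp) = 0.20
  f_C = P(α | comp) = 0.37
0.0837 / 0.1998 ≈ 0.419

0.419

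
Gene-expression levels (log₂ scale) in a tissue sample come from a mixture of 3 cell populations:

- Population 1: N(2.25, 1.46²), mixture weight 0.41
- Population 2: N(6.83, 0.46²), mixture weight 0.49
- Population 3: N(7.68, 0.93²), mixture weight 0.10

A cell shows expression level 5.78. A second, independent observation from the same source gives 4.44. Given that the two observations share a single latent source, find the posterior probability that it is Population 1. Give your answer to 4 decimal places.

Apply Bayes' rule: the posterior for each component is proportional to its prior times its likelihood at x.
Since both observations come from the same component, the likelihood for component k is f_k(x₁)·f_k(x₂).
  f_1 = [0.0146946] × [0.0887107] = 0.00130357
  f_2 = [0.064084] × [1.19208e-06] = 7.63933e-08
  f_3 = [0.0532204] × [0.000992735] = 5.28337e-05
Prior × likelihood for each component:
  π_1·f_1 = 0.41 × 0.00130357 = 0.000534464
  π_2·f_2 = 0.49 × 7.63933e-08 = 3.74327e-08
  π_3·f_3 = 0.10 × 5.28337e-05 = 5.28337e-06
Marginal: 0.000534464 + 3.74327e-08 + 5.28337e-06 = 0.000539785
So the posterior for Population 1 is 0.000534464 / 0.000539785 ≈ 0.9901.

0.9901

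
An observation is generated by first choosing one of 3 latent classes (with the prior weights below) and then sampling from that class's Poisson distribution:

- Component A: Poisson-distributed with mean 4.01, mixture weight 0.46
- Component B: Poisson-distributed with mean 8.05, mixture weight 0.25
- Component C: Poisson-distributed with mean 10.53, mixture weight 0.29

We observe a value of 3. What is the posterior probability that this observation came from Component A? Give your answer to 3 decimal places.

Posterior ∝ prior × likelihood, so P(k | x) ∝ P(Z=k) f_k(x); normalise over all components.
Component likelihoods at x = 3:
  p_A = e^(−4.01)·4.01^3/3! = 0.194877
  p_B = e^(−8.05)·8.05^3/3! = 0.0277438
  p_C = e^(−10.53)·10.53^3/3! = 0.00520012
Unnormalised posteriors:
  P(Z=A)·p_A = 0.46 × 0.194877 = 0.0896435
  P(Z=B)·p_B = 0.25 × 0.0277438 = 0.00693595
  P(Z=C)·p_C = 0.29 × 0.00520012 = 0.00150803
Denominator: 0.0896435 + 0.00693595 + 0.00150803 = 0.0980875
P(Component A | x) ≈ 0.914

0.914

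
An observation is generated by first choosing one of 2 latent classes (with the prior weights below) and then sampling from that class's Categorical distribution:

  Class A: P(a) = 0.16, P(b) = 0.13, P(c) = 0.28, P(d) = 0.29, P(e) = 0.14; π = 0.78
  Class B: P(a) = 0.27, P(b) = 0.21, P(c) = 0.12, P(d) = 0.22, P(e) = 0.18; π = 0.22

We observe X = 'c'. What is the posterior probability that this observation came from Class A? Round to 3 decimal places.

P(component k | x) = π_k·f_k(x) / marginal(x), where marginal(x) = Σ_j π_j·f_j(x).
Component likelihoods at x = 'c':
  f_A = 0.28
  f_B = 0.12
Multiply by the mixture weights:
  π_A·f_A = 0.78 × 0.28 = 0.2184
  π_B·f_B = 0.22 × 0.12 = 0.0264
Sum: 0.2184 + 0.0264 = 0.2448
P(Class A | the observation) = 0.2184 / 0.2448 ≈ 0.892

0.892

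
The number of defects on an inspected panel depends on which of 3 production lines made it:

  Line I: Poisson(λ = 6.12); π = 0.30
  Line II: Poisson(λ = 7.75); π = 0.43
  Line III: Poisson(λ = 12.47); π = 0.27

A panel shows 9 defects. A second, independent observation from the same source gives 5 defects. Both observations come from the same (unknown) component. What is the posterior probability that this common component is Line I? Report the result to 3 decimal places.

0.391

Posterior ∝ prior × likelihood, so P(k | x) ∝ P(Z=k) f_k(x); normalise over all components.
Since both observations come from the same component, the likelihood for component k is f_k(x₁)·f_k(x₂).
  f_I = [0.0729655] × [0.157287] = 0.0114765
  f_II = [0.119721] × [0.100356] = 0.0120148
  f_III = [0.0771583] × [0.00964937] = 0.000744529
Weight by the priors:
  P(Z=I)·f_I = 0.30 × 0.0114765 = 0.00344296
  P(Z=II)·f_II = 0.43 × 0.0120148 = 0.00516635
  P(Z=III)·f_III = 0.27 × 0.000744529 = 0.000201023
Evidence: 0.00344296 + 0.00516635 + 0.000201023 = 0.00881033
P(Line I | x) = 0.00344296 / 0.00881033 ≈ 0.391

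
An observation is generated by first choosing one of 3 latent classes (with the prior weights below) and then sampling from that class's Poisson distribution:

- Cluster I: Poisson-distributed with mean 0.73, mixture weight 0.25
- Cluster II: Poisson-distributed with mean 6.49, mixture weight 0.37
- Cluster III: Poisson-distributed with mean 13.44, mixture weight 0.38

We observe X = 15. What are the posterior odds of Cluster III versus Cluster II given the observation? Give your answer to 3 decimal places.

54.394

Only the two components matter; the odds are (π_i f_i(x)) / (π_j f_j(x)).
Component likelihoods at x = 15:
  p_I = 3.28328e-15
  p_II = 0.00177255
  p_III = 0.0938797
Posterior odds = (π_III·p_III) / (π_II·p_II) = (0.38·0.0938797) / (0.37·0.00177255) = 0.0356743 / 0.000655845 ≈ 54.394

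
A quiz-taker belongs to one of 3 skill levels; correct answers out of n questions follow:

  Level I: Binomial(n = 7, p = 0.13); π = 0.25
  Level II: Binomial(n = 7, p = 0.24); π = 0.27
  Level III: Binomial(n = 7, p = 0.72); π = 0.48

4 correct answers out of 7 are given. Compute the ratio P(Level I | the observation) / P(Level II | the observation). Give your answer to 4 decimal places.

Only the two components matter; the odds are (P(Z=i) f_i(x)) / (P(Z=j) f_j(x)).
Binomial probabilities:
  p_I = 0.00658263
  p_II = 0.0509746
  p_III = 0.206477
Posterior odds = (P(Z=I)·p_I) / (P(Z=II)·p_II) = (0.25·0.00658263) / (0.27·0.0509746) = 0.00164566 / 0.0137631 ≈ 0.1196

0.1196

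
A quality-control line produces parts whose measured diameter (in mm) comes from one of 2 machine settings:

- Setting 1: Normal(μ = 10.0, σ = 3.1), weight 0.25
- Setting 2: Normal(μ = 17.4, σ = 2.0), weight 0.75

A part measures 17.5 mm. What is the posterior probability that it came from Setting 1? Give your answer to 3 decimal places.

Apply Bayes' rule: the posterior for each component is proportional to its prior times its likelihood at x.
Component likelihoods at x = 17.5 mm:
  p_1 = (1/(3.1·√(2π)))·exp(−(17.5−10.0)²/(2·3.1²)) = 0.128691·exp(-2.92664) = 0.00689486
  p_2 = (1/(2.0·√(2π)))·exp(−(17.5−17.4)²/(2·2.0²)) = 0.199471·exp(-0.00125) = 0.199222
Weight by the priors:
  P(Z=1)·p_1 = 0.25 × 0.00689486 = 0.00172371
  P(Z=2)·p_2 = 0.75 × 0.199222 = 0.149416
Sum: 0.00172371 + 0.149416 = 0.15114
So the posterior for Setting 1 is 0.00172371 / 0.15114 ≈ 0.011.

0.011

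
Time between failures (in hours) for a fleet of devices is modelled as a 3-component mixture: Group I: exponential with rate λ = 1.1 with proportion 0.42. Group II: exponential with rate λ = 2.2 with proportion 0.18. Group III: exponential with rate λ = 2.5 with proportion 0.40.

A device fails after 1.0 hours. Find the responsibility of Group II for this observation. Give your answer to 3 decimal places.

0.157

Posterior ∝ prior × likelihood, so P(k | x) ∝ w_k f_k(x); normalise over all components.
Evaluate each component's likelihood at the observed value:
  p_I = 1.1·e^(−1.1·1.0) = 1.1·e^(−1.1000) = 0.366158
  p_II = 2.2·e^(−2.2·1.0) = 2.2·e^(−2.2000) = 0.243767
  p_III = 2.5·e^(−2.5·1.0) = 2.5·e^(−2.5000) = 0.205212
Prior × likelihood for each component:
  w_I·p_I = 0.42 × 0.366158 = 0.153786
  w_II·p_II = 0.18 × 0.243767 = 0.0438781
  w_III·p_III = 0.40 × 0.205212 = 0.082085
Evidence: 0.153786 + 0.0438781 + 0.082085 = 0.279749
So the posterior for Group II is 0.0438781 / 0.279749 ≈ 0.157.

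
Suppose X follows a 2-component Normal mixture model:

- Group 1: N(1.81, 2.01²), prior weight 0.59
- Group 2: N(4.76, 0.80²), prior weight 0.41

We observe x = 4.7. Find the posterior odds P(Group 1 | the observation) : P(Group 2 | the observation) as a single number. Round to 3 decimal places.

Only the two components matter; the odds are (π_i f_i(x)) / (π_j f_j(x)).
Evaluate each component's likelihood at the observed value:
  f_1 = (1/(2.01·√(2π)))·exp(−(4.7−1.81)²/(2·2.01²)) = 0.198479·exp(-1.03365) = 0.0706001
  f_2 = (1/(0.80·√(2π)))·exp(−(4.7−4.76)²/(2·0.80²)) = 0.498678·exp(-0.00281) = 0.497277
0.0416541 / 0.203884 ≈ 0.204

0.204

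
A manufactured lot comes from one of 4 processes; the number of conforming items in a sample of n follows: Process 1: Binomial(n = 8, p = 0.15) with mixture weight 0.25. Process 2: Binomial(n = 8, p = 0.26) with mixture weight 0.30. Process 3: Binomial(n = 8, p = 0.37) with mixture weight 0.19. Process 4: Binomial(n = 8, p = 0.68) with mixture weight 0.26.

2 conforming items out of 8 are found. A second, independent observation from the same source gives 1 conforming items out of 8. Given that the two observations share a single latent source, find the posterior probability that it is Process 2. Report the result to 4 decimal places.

Posterior ∝ prior × likelihood, so P(k | x) ∝ π_k f_k(x); normalise over all components.
Since both observations come from the same component, the likelihood for component k is f_k(x₁)·f_k(x₂).
  p_1 = [0.237604] × [0.384693] = 0.0914046
  p_2 = [0.31081] × [0.252747] = 0.0785562
  p_3 = [0.239665] × [0.116594] = 0.0279435
  p_4 = [0.013902] × [0.00186917] = 2.59851e-05
Unnormalised posteriors:
  π_1·p_1 = 0.25 × 0.0914046 = 0.0228511
  π_2·p_2 = 0.30 × 0.0785562 = 0.0235669
  π_3·p_3 = 0.19 × 0.0279435 = 0.00530926
  π_4·p_4 = 0.26 × 2.59851e-05 = 6.75613e-06
Evidence: 0.0228511 + 0.0235669 + 0.00530926 + 6.75613e-06 = 0.051734
So the posterior for Process 2 is 0.0235669 / 0.051734 ≈ 0.4555.

0.4555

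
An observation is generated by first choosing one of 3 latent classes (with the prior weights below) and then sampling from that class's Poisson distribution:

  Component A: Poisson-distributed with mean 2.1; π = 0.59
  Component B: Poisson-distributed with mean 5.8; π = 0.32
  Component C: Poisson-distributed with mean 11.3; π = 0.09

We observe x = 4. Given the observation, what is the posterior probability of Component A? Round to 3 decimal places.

0.558

P(component k | x) = w_k·f_k(x) / marginal(x), where marginal(x) = Σ_j w_j·f_j(x).
Poisson probabilities:
  L_A = e^(−2.1)·2.1^4/4! = 0.099231
  L_B = e^(−5.8)·5.8^4/4! = 0.142755
  L_C = e^(−11.3)·11.3^4/4! = 0.00840572
Weight by the priors:
  w_A·L_A = 0.59 × 0.099231 = 0.0585463
  w_B·L_B = 0.32 × 0.142755 = 0.0456817
  w_C·L_C = 0.09 × 0.00840572 = 0.000756515
Normaliser: 0.0585463 + 0.0456817 + 0.000756515 = 0.104985
P(Component A | the observation) = 0.0585463 / 0.104985 ≈ 0.558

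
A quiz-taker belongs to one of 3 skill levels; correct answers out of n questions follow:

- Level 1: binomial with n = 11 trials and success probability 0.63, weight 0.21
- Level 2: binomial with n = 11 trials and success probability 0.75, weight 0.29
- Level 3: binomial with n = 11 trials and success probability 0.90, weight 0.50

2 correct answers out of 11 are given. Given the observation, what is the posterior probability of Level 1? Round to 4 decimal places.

The responsibility of component k is π_k f_k(x) divided by Σ_j π_j f_j(x).
Component likelihoods at x = 2 correct answers out of 11:
  p_1 = C(11,2)·0.63^2·0.37^9 = 55·0.3969·0.000129962 = 0.002837
  p_2 = C(11,2)·0.75^2·0.25^9 = 55·0.5625·3.8147e-06 = 0.000118017
  p_3 = C(11,2)·0.90^2·0.10^9 = 55·0.81·1e-09 = 4.455e-08
Weight by the priors:
  π_1·p_1 = 0.21 × 0.002837 = 0.00059577
  π_2·p_2 = 0.29 × 0.000118017 = 3.4225e-05
  π_3·p_3 = 0.50 × 4.455e-08 = 2.2275e-08
Normaliser: 0.00059577 + 3.4225e-05 + 2.2275e-08 = 0.000630017
So the posterior for Level 1 is 0.00059577 / 0.000630017 ≈ 0.9456.

0.9456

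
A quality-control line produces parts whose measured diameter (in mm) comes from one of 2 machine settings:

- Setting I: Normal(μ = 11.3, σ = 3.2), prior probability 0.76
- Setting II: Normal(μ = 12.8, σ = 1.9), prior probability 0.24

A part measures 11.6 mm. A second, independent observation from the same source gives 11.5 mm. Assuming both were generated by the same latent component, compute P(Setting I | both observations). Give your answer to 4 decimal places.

By Bayes' theorem, P(k | x) = π_k f_k(x) / Σ_j π_j f_j(x).
Since both observations come from the same component, the likelihood for component k is f_k(x₁)·f_k(x₂).
  L_I = [(1/(3.2·√(2π)))·exp(−(11.6−11.3)²/(2·3.2²)) = 0.124669·exp(-0.00439) = 0.124123] × [0.124426] = 0.0154441
  L_II = [(1/(1.9·√(2π)))·exp(−(11.6−12.8)²/(2·1.9²)) = 0.209970·exp(-0.19945) = 0.172004] × [0.16615] = 0.0285784
Prior × likelihood for each component:
  π_I·L_I = 0.76 × 0.0154441 = 0.0117375
  π_II·L_II = 0.24 × 0.0285784 = 0.00685882
Marginal: 0.0117375 + 0.00685882 = 0.0185964
P(Setting I | x₁, x₂) = 0.0117375 / 0.0185964 ≈ 0.6312

0.6312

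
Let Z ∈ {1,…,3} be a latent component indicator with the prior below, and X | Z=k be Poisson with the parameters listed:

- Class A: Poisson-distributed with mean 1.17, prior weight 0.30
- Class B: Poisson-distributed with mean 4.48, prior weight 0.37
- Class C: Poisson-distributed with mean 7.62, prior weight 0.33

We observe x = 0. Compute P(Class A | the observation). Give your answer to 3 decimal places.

0.955

By Bayes' theorem, P(k | x) = w_k f_k(x) / Σ_j w_j f_j(x).
Component likelihoods at x = 0:
  p_A = e^(−1.17)·1.17^0/0! = 0.310367
  p_B = e^(−4.48)·4.48^0/0! = 0.0113334
  p_C = e^(−7.62)·7.62^0/0! = 0.000490542
Prior × likelihood for each component:
  w_A·p_A = 0.30 × 0.310367 = 0.0931101
  w_B·p_B = 0.37 × 0.0113334 = 0.00419336
  w_C·p_C = 0.33 × 0.000490542 = 0.000161879
Sum: 0.0931101 + 0.00419336 + 0.000161879 = 0.0974653
P(Class A | the observation) ≈ 0.955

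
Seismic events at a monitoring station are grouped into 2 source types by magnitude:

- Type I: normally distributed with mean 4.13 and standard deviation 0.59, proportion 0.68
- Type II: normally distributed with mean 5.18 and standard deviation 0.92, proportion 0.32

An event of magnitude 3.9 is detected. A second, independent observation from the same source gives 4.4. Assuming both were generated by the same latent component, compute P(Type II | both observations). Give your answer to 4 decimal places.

0.0579

P(component k | x) = w_k·f_k(x) / marginal(x), where marginal(x) = Σ_j w_j·f_j(x).
Since both observations come from the same component, the likelihood for component k is f_k(x₁)·f_k(x₂).
  f_I = [(1/(0.59·√(2π)))·exp(−(3.9−4.13)²/(2·0.59²)) = 0.676173·exp(-0.07598) = 0.626699] × [0.608951] = 0.381629
  f_II = [(1/(0.92·√(2π)))·exp(−(3.9−5.18)²/(2·0.92²)) = 0.433633·exp(-0.96786) = 0.164734] × [0.302716] = 0.0498677
Multiply by the mixture weights:
  w_I·f_I = 0.68 × 0.381629 = 0.259508
  w_II·f_II = 0.32 × 0.0498677 = 0.0159577
Marginal: 0.259508 + 0.0159577 = 0.275465
P(Type II | x₁, x₂) = 0.0159577 / 0.275465 ≈ 0.0579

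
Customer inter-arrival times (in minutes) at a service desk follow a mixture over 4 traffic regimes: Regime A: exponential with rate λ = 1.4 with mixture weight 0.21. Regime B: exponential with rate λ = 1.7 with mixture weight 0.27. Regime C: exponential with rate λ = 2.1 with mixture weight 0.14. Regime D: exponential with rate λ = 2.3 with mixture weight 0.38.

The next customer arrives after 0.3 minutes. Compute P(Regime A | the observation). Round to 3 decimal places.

0.182

Posterior ∝ prior × likelihood, so P(k | x) ∝ π_k f_k(x); normalise over all components.
Exponential densities:
  f_A = 1.4·e^(−1.4·0.3) = 1.4·e^(−0.4200) = 0.919866
  f_B = 1.7·e^(−1.7·0.3) = 1.7·e^(−0.5100) = 1.02084
  f_C = 2.1·e^(−2.1·0.3) = 2.1·e^(−0.6300) = 1.11844
  f_D = 2.3·e^(−2.3·0.3) = 2.3·e^(−0.6900) = 1.15362
Weight by the priors:
  π_A·f_A = 0.21 × 0.919866 = 0.193172
  π_B·f_B = 0.27 × 1.02084 = 0.275627
  π_C·f_C = 0.14 × 1.11844 = 0.156582
  π_D·f_D = 0.38 × 1.15362 = 0.438377
Sum: 0.193172 + 0.275627 + 0.156582 + 0.438377 = 1.06376
P(Regime A | data) ≈ 0.182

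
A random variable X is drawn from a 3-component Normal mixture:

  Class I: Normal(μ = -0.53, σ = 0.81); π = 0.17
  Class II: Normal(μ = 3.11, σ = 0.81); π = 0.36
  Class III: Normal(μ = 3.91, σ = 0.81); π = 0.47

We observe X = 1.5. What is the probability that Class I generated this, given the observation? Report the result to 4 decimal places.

0.1169

The responsibility of component k is P(Z=k) f_k(x) divided by Σ_j P(Z=j) f_j(x).
Normal densities:
  L_I = 0.0213081
  L_II = 0.0683166
  L_III = 0.0058903
Weight by the priors:
  P(Z=I)·L_I = 0.17 × 0.0213081 = 0.00362237
  P(Z=II)·L_II = 0.36 × 0.0683166 = 0.024594
  P(Z=III)·L_III = 0.47 × 0.0058903 = 0.00276844
Sum: 0.00362237 + 0.024594 + 0.00276844 = 0.0309848
Responsibility of Class I: 0.00362237 / 0.0309848 ≈ 0.1169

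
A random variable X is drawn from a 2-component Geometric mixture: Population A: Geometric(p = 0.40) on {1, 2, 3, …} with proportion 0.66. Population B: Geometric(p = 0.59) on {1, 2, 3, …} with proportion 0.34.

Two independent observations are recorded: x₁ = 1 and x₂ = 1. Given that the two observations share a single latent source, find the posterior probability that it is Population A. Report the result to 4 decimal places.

0.4715

By Bayes' theorem, P(k | x) = P(Z=k) f_k(x) / Σ_j P(Z=j) f_j(x).
Since both observations come from the same component, the likelihood for component k is f_k(x₁)·f_k(x₂).
  L_A = [0.4] × [0.4] = 0.16
  L_B = [0.59] × [0.59] = 0.3481
Multiply by the mixture weights:
  P(Z=A)·L_A = 0.66 × 0.16 = 0.1056
  P(Z=B)·L_B = 0.34 × 0.3481 = 0.118354
Normaliser: 0.1056 + 0.118354 = 0.223954
Responsibility of Population A: 0.1056 / 0.223954 ≈ 0.4715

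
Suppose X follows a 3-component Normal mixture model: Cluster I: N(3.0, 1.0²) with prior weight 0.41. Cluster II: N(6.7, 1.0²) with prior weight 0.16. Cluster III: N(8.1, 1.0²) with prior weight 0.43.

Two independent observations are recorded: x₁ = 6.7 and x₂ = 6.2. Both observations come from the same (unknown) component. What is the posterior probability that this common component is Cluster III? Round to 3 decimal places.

0.158

Posterior ∝ prior × likelihood, so P(k | x) ∝ π_k f_k(x); normalise over all components.
Since both observations come from the same component, the likelihood for component k is f_k(x₁)·f_k(x₂).
  p_I = [0.00042478] × [0.00238409] = 1.01271e-06
  p_II = [0.398942] × [0.352065] = 0.140454
  p_III = [0.149727] × [0.0656158] = 0.00982449
Multiply by the mixture weights:
  π_I·p_I = 0.41 × 1.01271e-06 = 4.15213e-07
  π_II·p_II = 0.16 × 0.140454 = 0.0224726
  π_III·p_III = 0.43 × 0.00982449 = 0.00422453
Marginal: 4.15213e-07 + 0.0224726 + 0.00422453 = 0.0266975
Responsibility of Cluster III: 0.00422453 / 0.0266975 ≈ 0.158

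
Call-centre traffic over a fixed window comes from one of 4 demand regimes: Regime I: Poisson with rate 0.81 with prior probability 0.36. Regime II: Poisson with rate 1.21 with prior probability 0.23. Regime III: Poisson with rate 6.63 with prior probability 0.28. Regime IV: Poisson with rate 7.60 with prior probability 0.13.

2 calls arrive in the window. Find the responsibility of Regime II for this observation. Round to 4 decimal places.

Apply Bayes' rule: the posterior for each component is proportional to its prior times its likelihood at x.
Evaluate each component's likelihood at the observed value:
  f_I = 0.145936
  f_II = 0.218295
  f_III = 0.0290151
  f_IV = 0.014453
Prior × likelihood for each component:
  w_I·f_I = 0.36 × 0.145936 = 0.0525368
  w_II·f_II = 0.23 × 0.218295 = 0.0502079
  w_III·f_III = 0.28 × 0.0290151 = 0.00812424
  w_IV·f_IV = 0.13 × 0.014453 = 0.00187889
Sum: 0.0525368 + 0.0502079 + 0.00812424 + 0.00187889 = 0.112748
So the posterior for Regime II is 0.0502079 / 0.112748 ≈ 0.4453.

0.4453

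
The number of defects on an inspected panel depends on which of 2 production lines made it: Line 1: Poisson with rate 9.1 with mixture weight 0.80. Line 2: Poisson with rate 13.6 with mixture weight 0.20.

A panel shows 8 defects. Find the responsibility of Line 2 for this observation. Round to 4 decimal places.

0.0647

Apply Bayes' rule: the posterior for each component is proportional to its prior times its likelihood at x.
Component likelihoods at x = 8 defects:
  p_1 = e^(−9.1)·9.1^8/8! = 0.130236
  p_2 = e^(−13.6)·13.6^8/8! = 0.0360069
Multiply by the mixture weights:
  π_1·p_1 = 0.80 × 0.130236 = 0.104189
  π_2·p_2 = 0.20 × 0.0360069 = 0.00720138
Denominator: 0.104189 + 0.00720138 = 0.11139
P(Line 2 | data) ≈ 0.0647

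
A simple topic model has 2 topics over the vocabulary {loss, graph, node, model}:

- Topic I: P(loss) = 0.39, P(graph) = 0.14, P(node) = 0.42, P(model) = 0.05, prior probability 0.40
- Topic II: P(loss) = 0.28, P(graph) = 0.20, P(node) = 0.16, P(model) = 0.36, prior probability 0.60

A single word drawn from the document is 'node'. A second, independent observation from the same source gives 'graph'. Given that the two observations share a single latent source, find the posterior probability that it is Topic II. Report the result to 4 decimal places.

P(component k | x) = π_k·f_k(x) / marginal(x), where marginal(x) = Σ_j π_j·f_j(x).
Since both observations come from the same component, the likelihood for component k is f_k(x₁)·f_k(x₂).
  L_I = [0.42] × [0.14] = 0.0588
  L_II = [0.16] × [0.2] = 0.032
Multiply by the mixture weights:
  π_I·L_I = 0.40 × 0.0588 = 0.02352
  π_II·L_II = 0.60 × 0.032 = 0.0192
Sum: 0.02352 + 0.0192 = 0.04272
So the posterior for Topic II is 0.0192 / 0.04272 ≈ 0.4494.

0.4494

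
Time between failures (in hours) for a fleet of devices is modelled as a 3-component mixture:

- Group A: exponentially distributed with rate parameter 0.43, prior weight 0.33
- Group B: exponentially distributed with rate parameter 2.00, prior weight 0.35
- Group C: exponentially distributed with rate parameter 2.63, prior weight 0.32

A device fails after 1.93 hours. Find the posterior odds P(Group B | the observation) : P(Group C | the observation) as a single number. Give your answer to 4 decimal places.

Posterior odds = (P(Z=i) f_i(x)) / (P(Z=j) f_j(x)); the normalising sum cancels.
Evaluate each component's likelihood at the observed value:
  f_A = 0.18752
  f_B = 0.042136
  f_C = 0.0164256
Odds = (0.35/0.32) × (0.042136/0.0164256) = 1.09375 × 2.56527 ≈ 2.8058

2.8058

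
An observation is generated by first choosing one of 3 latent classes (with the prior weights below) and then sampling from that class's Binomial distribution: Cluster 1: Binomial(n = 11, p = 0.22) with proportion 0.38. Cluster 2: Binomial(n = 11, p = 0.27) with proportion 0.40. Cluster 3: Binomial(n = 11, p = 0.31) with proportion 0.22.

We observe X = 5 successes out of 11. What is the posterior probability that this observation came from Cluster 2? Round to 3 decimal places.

0.437

P(component k | x) = π_k·f_k(x) / marginal(x), where marginal(x) = Σ_j π_j·f_j(x).
Component likelihoods at x = 5 successes out of 11:
  L_1 = 0.0536195
  L_2 = 0.100322
  L_3 = 0.14274
Prior × likelihood for each component:
  π_1·L_1 = 0.38 × 0.0536195 = 0.0203754
  π_2·L_2 = 0.40 × 0.100322 = 0.040129
  π_3·L_3 = 0.22 × 0.14274 = 0.0314027
Sum: 0.0203754 + 0.040129 + 0.0314027 = 0.0919071
So the posterior for Cluster 2 is 0.040129 / 0.0919071 ≈ 0.437.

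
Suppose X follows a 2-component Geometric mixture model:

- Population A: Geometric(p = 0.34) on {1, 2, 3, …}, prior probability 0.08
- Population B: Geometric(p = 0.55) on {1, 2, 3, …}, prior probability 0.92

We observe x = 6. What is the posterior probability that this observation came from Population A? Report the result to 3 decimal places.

0.267

P(component k | x) = π_k·f_k(x) / marginal(x), where marginal(x) = Σ_j π_j·f_j(x).
Geometric probabilities:
  f_A = 0.0425793
  f_B = 0.010149
Multiply by the mixture weights:
  π_A·f_A = 0.08 × 0.0425793 = 0.00340634
  π_B·f_B = 0.92 × 0.010149 = 0.00933712
Denominator: 0.00340634 + 0.00933712 = 0.0127435
So the posterior for Population A is 0.00340634 / 0.0127435 ≈ 0.267.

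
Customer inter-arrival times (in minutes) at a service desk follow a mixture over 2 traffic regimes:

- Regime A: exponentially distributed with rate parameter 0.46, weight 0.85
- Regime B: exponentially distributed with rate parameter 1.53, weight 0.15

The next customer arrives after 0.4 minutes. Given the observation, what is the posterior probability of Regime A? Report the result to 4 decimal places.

0.7233

Posterior ∝ prior × likelihood, so P(k | x) ∝ w_k f_k(x); normalise over all components.
Exponential densities:
  p_A = 0.46·e^(−0.46·0.4) = 0.46·e^(−0.1840) = 0.38269
  p_B = 1.53·e^(−1.53·0.4) = 1.53·e^(−0.6120) = 0.829666
Prior × likelihood for each component:
  w_A·p_A = 0.85 × 0.38269 = 0.325287
  w_B·p_B = 0.15 × 0.829666 = 0.12445
Denominator: 0.325287 + 0.12445 = 0.449737
P(Regime A | x) = 0.325287 / 0.449737 ≈ 0.7233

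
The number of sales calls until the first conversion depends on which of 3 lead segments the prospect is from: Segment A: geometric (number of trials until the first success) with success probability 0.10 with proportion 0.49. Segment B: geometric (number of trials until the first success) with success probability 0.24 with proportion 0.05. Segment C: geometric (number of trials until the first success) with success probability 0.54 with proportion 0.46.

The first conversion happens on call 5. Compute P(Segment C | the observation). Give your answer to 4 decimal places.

By Bayes' theorem, P(k | x) = π_k f_k(x) / Σ_j π_j f_j(x).
Evaluate each component's likelihood at the observed value:
  f_A = 0.10·(1−0.10)^4 = 0.10·0.6561 = 0.06561
  f_B = 0.24·(1−0.24)^4 = 0.24·0.333622 = 0.0800692
  f_C = 0.54·(1−0.54)^4 = 0.54·0.0447746 = 0.0241783
Prior × likelihood for each component:
  π_A·f_A = 0.49 × 0.06561 = 0.0321489
  π_B·f_B = 0.05 × 0.0800692 = 0.00400346
  π_C·f_C = 0.46 × 0.0241783 = 0.011122
Denominator: 0.0321489 + 0.00400346 + 0.011122 = 0.0472744
Responsibility of Segment C: 0.011122 / 0.0472744 ≈ 0.2353

0.2353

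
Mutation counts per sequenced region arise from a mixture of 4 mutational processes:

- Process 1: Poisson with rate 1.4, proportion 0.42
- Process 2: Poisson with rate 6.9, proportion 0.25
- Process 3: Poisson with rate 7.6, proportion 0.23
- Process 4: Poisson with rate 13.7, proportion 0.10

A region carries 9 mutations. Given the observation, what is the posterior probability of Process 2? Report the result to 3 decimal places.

0.434

The responsibility of component k is π_k f_k(x) divided by Σ_j π_j f_j(x).
Evaluate each component's likelihood at the observed value:
  f_1 = 1.40403e-05
  f_2 = 0.0984571
  f_3 = 0.11666
  f_4 = 0.0525881
Unnormalised posteriors:
  π_1·f_1 = 0.42 × 1.40403e-05 = 5.89693e-06
  π_2·f_2 = 0.25 × 0.0984571 = 0.0246143
  π_3·f_3 = 0.23 × 0.11666 = 0.0268318
  π_4·f_4 = 0.10 × 0.0525881 = 0.00525881
Evidence: 5.89693e-06 + 0.0246143 + 0.0268318 + 0.00525881 = 0.0567107
P(Process 2 | the observation) = 0.0246143 / 0.0567107 ≈ 0.434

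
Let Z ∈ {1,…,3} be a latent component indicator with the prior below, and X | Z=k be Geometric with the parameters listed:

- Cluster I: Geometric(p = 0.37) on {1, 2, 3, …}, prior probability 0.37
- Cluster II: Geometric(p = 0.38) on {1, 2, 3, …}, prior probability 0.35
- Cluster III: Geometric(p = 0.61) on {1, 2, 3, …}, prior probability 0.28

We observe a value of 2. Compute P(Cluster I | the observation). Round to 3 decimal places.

0.367

Apply Bayes' rule: the posterior for each component is proportional to its prior times its likelihood at x.
Geometric probabilities:
  p_I = 0.37·(1−0.37)^1 = 0.37·0.63 = 0.2331
  p_II = 0.38·(1−0.38)^1 = 0.38·0.62 = 0.2356
  p_III = 0.61·(1−0.61)^1 = 0.61·0.39 = 0.2379
Multiply by the mixture weights:
  π_I·p_I = 0.37 × 0.2331 = 0.086247
  π_II·p_II = 0.35 × 0.2356 = 0.08246
  π_III·p_III = 0.28 × 0.2379 = 0.066612
Sum: 0.086247 + 0.08246 + 0.066612 = 0.235319
Responsibility of Cluster I: 0.086247 / 0.235319 ≈ 0.367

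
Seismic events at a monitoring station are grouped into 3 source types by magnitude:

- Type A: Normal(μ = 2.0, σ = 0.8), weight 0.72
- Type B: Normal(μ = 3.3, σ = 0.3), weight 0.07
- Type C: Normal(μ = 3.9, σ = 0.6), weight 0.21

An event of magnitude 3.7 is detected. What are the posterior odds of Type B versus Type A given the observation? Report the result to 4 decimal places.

1.0192

Since P(k|x) ∝ P(Z=k) f_k(x), the posterior odds are P(Z=i) f_i(x) / (P(Z=j) f_j(x)).
Normal densities:
  L_A = 0.0521512
  L_B = 0.5467
  L_C = 0.628972
0.038269 / 0.0375489 ≈ 1.0192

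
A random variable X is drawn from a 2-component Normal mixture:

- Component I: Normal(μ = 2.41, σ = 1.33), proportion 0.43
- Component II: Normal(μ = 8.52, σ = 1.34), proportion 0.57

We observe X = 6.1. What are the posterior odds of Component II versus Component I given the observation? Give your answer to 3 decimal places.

Since P(k|x) ∝ P(Z=k) f_k(x), the posterior odds are P(Z=i) f_i(x) / (P(Z=j) f_j(x)).
Component likelihoods at x = 6.1:
  L_I = 0.006391
  L_II = 0.0582872
Odds = (0.57/0.43) × (0.0582872/0.006391) = 1.32558 × 9.12021 ≈ 12.090

12.090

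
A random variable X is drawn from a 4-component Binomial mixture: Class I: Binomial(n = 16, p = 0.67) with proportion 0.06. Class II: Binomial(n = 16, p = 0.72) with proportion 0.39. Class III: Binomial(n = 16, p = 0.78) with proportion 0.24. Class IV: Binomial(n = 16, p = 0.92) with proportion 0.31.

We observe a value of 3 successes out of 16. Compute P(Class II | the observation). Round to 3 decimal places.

0.480

The responsibility of component k is π_k f_k(x) divided by Σ_j π_j f_j(x).
Component likelihoods at x = 3 successes out of 16:
  L_I = 9.2703e-05
  L_II = 1.35906e-05
  L_III = 7.51565e-07
  L_IV = 2.39729e-12
Prior × likelihood for each component:
  π_I·L_I = 0.06 × 9.2703e-05 = 5.56218e-06
  π_II·L_II = 0.39 × 1.35906e-05 = 5.30035e-06
  π_III·L_III = 0.24 × 7.51565e-07 = 1.80376e-07
  π_IV·L_IV = 0.31 × 2.39729e-12 = 7.43161e-13
Normaliser: 5.56218e-06 + 5.30035e-06 + 1.80376e-07 + 7.43161e-13 = 1.10429e-05
Responsibility of Class II: 5.30035e-06 / 1.10429e-05 ≈ 0.480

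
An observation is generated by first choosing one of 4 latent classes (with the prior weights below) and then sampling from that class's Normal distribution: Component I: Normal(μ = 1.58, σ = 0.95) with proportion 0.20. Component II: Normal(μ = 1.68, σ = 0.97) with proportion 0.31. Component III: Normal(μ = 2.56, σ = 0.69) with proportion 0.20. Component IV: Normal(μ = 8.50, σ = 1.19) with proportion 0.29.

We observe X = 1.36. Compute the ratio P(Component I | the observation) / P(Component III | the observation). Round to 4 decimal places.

3.2082

Only the two components matter; the odds are (π_i f_i(x)) / (π_j f_j(x)).
Component likelihoods at x = 1.36:
  f_I = 0.408828
  f_II = 0.389498
  f_III = 0.127433
  f_IV = 5.10578e-09
0.0817657 / 0.0254867 ≈ 3.2082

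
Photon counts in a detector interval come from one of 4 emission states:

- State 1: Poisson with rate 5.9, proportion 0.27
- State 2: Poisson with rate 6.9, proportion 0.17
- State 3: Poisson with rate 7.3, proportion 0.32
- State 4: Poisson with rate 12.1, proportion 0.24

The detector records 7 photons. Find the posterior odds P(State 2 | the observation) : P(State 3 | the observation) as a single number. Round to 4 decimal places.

Only the two components matter; the odds are (P(Z=i) f_i(x)) / (P(Z=j) f_j(x)).
Evaluate each component's likelihood at the observed value:
  p_1 = 0.135268
  p_2 = 0.148895
  p_3 = 0.148074
  p_4 = 0.0418894
Odds = (0.17/0.32) × (0.148895/0.148074) = 0.53125 × 1.00554 ≈ 0.5342

0.5342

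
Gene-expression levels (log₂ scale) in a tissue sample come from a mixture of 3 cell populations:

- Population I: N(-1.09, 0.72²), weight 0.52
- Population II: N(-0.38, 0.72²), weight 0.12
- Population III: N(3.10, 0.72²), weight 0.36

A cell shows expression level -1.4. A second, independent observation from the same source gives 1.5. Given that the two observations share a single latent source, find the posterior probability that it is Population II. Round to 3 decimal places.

0.665

Apply Bayes' rule: the posterior for each component is proportional to its prior times its likelihood at x.
Since both observations come from the same component, the likelihood for component k is f_k(x₁)·f_k(x₂).
  f_I = [0.505037] × [0.000858402] = 0.000433525
  f_II = [0.20313] × [0.0183269] = 0.00372275
  f_III = [1.825e-09] × [0.0469078] = 8.56069e-11
Weight by the priors:
  w_I·f_I = 0.52 × 0.000433525 = 0.000225433
  w_II·f_II = 0.12 × 0.00372275 = 0.00044673
  w_III·f_III = 0.36 × 8.56069e-11 = 3.08185e-11
Sum: 0.000225433 + 0.00044673 + 3.08185e-11 = 0.000672163
Responsibility of Population II: 0.00044673 / 0.000672163 ≈ 0.665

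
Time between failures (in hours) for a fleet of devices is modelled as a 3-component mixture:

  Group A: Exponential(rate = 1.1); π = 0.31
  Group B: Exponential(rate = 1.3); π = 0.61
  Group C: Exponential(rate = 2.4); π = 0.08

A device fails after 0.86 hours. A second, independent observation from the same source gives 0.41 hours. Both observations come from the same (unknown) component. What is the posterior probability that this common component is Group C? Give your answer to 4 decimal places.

0.0700

The responsibility of component k is π_k f_k(x) divided by Σ_j π_j f_j(x).
Since both observations come from the same component, the likelihood for component k is f_k(x₁)·f_k(x₂).
  p_A = [1.1·e^(−1.1·0.86) = 1.1·e^(−0.9460) = 0.42712] × [0.70069] = 0.299279
  p_B = [1.3·e^(−1.3·0.86) = 1.3·e^(−1.1180) = 0.425013] × [0.762894] = 0.32424
  p_C = [2.4·e^(−2.4·0.86) = 2.4·e^(−2.0640) = 0.304668] × [0.897151] = 0.273334
Unnormalised posteriors:
  π_A·p_A = 0.31 × 0.299279 = 0.0927764
  π_B·p_B = 0.61 × 0.32424 = 0.197786
  π_C·p_C = 0.08 × 0.273334 = 0.0218667
Normaliser: 0.0927764 + 0.197786 + 0.0218667 = 0.312429
So the posterior for Group C is 0.0218667 / 0.312429 ≈ 0.0700.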